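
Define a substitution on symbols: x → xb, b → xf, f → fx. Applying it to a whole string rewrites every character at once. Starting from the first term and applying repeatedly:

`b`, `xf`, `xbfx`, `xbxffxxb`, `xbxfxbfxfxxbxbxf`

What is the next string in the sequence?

φ(xbxfxbfxfxxbxbxf) expands symbol-by-symbol to xb xf xb fx xb xf fx xb fx xb xb xf xb xf xb fx; joining the 16 pieces gives the next term.

xbxfxbfxxbxffxxbfxxbxbxfxbxfxbfx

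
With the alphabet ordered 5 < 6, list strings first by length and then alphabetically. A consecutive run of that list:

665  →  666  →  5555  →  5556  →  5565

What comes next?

5566

Treat 5565 as a base-2 numeral over the given alphabet and add one, carrying through any trailing 6's.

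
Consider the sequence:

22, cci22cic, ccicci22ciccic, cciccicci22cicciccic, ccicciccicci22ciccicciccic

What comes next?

Each term wraps the previous one in cci on the left and cic on the right.
So the next term is cci·ccicciccicci22ciccicciccic·cic.

cciccicciccicci22cicciccicciccic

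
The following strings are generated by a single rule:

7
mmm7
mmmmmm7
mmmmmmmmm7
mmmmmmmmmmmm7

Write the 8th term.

Every step adds mmm at the front: s(k+1) = mmm·s(k).
From mmmmmmmmmmmm7, 3 further steps: mmmmmmmmmmmm7 → mmmmmmmmmmmmmmm7 → mmmmmmmmmmmmmmmmmm7 → (answer).

mmmmmmmmmmmmmmmmmmmmm7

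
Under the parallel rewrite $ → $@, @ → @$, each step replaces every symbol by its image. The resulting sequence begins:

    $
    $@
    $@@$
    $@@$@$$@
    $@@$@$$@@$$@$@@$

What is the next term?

Rewriting the 16 symbols of $@@$@$$@@$$@$@@$ one by one yields $@ @$ @$ $@ @$ $@ $@ @$ @$ $@ $@ @$ $@ @$ @$ $@; concatenated:

$@@$@$$@@$$@$@@$@$$@$@@$$@@$@$$@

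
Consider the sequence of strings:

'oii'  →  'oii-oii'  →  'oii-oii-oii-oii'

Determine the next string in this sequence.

oii-oii-oii-oii-oii-oii-oii-oii

s(k+1) = s(k)·-·s(k) — each term doubles the last with '-' between the halves.
One more doubling of oii-oii-oii-oii gives the answer.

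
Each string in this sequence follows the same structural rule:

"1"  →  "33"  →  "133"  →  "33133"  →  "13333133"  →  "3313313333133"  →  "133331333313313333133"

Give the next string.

3313313333133133331333313313333133

From term 3 onward, concatenate the second-to-last term with the last: 1·33 = 133, 33·133 = 33133, …
Continuing: 3313313333133 · 133331333313313333133 gives term 8.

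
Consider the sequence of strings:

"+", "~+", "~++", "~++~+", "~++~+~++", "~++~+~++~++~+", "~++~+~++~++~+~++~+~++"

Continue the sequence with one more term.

~++~+~++~++~+~++~+~++~++~+~++~++~+

From term 3 onward, concatenate the last term with the second-to-last: ~+·+ = ~++, ~++·~+ = ~++~+, …
So term 8 is ~++~+~++~++~+~++~+~++·~++~+~++~++~+.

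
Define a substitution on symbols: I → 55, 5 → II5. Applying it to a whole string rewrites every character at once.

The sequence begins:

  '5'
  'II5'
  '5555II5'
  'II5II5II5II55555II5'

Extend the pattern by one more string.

Replace each of the 19 characters of II5II5II5II55555II5 in place — 55 55 II5 55 55 II5 55 55 II5 55 55 II5 II5 II5 II5 II5 55 55 II5 — and concatenate.

5555II55555II55555II55555II5II5II5II5II55555II5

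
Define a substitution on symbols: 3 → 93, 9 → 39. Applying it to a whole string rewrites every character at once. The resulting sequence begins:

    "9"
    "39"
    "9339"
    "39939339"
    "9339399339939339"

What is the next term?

39939339933939939339399339939339

Replace each of the 16 characters of 9339399339939339 in place — 39 93 93 39 93 39 39 93 93 39 39 93 39 93 93 39 — and concatenate.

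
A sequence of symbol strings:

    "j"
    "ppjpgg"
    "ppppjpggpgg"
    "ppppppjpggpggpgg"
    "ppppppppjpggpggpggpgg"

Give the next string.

s(k+1) = pp·s(k)·pgg, so each term gains pp as a prefix and pgg as a suffix.
So the next term is pp·ppppppppjpggpggpggpgg·pgg.

ppppppppppjpggpggpggpggpgg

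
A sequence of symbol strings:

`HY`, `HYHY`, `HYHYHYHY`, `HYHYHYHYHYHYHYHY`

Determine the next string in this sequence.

HYHYHYHYHYHYHYHYHYHYHYHYHYHYHYHY

Every step duplicates the string.
One more doubling of HYHYHYHYHYHYHYHY gives the answer.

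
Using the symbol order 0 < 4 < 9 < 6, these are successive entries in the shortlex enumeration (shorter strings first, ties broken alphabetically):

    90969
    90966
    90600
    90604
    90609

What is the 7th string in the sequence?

90640

Continuing the enumeration 2 steps past 90609: 90609 → 90606 → (answer).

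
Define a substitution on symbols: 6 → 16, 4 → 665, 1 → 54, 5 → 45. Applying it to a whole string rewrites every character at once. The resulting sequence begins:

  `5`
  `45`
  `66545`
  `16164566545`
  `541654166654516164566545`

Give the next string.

45665541645665541616164566545541654166654516164566545

φ(541654166654516164566545) expands symbol-by-symbol to 45 665 54 16 45 665 54 16 16 16 45 665 45 54 16 54 16 665 45 16 16 45 665 45; joining the 24 pieces gives the next term.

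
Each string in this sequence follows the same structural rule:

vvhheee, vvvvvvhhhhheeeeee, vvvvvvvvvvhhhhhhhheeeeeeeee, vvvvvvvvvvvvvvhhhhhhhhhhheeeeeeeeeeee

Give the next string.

vvvvvvvvvvvvvvvvvvhhhhhhhhhhhhhheeeeeeeeeeeeeee

Reading off run lengths: v runs 2, 6, 10, 14; h runs 2, 5, 8, 11; e runs 3, 6, 9, 12 — each is linear in n (n = 1, 2, …).
Setting n = 5 gives 18, 14, 15 characters in each block.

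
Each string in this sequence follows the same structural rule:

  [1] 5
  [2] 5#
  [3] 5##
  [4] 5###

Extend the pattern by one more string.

5####

Each term is the previous one with # appended.
So the next term is 5###·#.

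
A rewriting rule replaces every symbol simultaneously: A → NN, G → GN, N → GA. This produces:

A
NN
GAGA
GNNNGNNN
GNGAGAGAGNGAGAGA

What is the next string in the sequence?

Applying the rule to each of the 16 symbols of GNGAGAGAGNGAGAGA gives the pieces GN GA GN NN GN NN GN NN GN GA GN NN GN NN GN NN, which concatenate to the answer.

GNGAGNNNGNNNGNNNGNGAGNNNGNNNGNNN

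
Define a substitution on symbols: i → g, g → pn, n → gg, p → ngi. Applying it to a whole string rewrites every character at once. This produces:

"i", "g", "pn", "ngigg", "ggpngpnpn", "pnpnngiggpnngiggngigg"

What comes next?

φ(pnpnngiggpnngiggngigg) expands symbol-by-symbol to ngi gg ngi gg gg pn g pn pn ngi gg gg pn g pn pn gg pn g pn pn; joining the 21 pieces gives the next term.

ngiggngiggggpngpnpnngiggggpngpnpnggpngpnpn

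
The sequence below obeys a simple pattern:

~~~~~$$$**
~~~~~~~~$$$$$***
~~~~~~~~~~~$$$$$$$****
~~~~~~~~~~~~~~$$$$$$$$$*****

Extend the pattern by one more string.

~~~~~~~~~~~~~~~~~$$$$$$$$$$$******

Each string has the form ~^{3n+2} $^{2n+1} *^{n+1} (n = 1, 2, …).
At n = 5 the blocks have lengths 17, 11, 6.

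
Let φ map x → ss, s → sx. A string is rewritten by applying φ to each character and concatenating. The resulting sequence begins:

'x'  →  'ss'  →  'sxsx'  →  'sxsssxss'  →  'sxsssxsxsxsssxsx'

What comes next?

Rewriting the 16 symbols of sxsssxsxsxsssxsx one by one yields sx ss sx sx sx ss sx ss sx ss sx sx sx ss sx ss; concatenated:

sxsssxsxsxsssxsssxsssxsxsxsssxss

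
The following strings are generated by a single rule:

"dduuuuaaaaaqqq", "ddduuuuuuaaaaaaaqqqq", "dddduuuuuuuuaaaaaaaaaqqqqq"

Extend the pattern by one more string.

ddddduuuuuuuuuuaaaaaaaaaaaqqqqqq

The n-th term is n d's then 2n u's then 2n+1 a's then n+1 q's, where the shown terms are n = 2, 3, 4.
Setting n = 5 gives 5, 10, 11, 6 characters in each block.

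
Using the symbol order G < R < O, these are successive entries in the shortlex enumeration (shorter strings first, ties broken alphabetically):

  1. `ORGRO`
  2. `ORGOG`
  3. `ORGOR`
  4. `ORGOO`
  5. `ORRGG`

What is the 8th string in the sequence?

Advancing 3 positions from ORRGG through ORRGG → ORRGR → ORRGO reaches term 8.

ORRRG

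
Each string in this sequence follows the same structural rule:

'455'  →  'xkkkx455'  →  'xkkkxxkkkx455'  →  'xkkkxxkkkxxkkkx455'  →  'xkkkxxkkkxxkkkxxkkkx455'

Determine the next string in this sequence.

Each term is the previous one with xkkkx prepended.
Applying this once more to xkkkxxkkkxxkkkxxkkkx455:

xkkkxxkkkxxkkkxxkkkxxkkkx455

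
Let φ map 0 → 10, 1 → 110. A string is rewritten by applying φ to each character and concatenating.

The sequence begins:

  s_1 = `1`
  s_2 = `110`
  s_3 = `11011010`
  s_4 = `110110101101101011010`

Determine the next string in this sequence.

φ(110110101101101011010) expands symbol-by-symbol to 110 110 10 110 110 10 110 10 110 110 10 110 110 10 110 10 110 110 10 110 10; joining the 21 pieces gives the next term.

1101101011011010110101101101011011010110101101101011010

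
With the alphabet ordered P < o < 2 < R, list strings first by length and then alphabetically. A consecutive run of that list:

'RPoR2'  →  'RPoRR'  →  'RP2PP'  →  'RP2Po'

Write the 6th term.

Continuing the enumeration 2 steps past RP2Po: RP2Po → RP2P2 → (answer).

RP2PR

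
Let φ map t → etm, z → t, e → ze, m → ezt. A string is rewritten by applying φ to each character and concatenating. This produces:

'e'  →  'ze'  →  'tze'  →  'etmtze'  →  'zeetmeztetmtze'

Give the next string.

tzezeetmeztzetetmzeetmeztetmtze

φ(zeetmeztetmtze) expands symbol-by-symbol to t ze ze etm ezt ze t etm ze etm ezt etm t ze; joining the 14 pieces gives the next term.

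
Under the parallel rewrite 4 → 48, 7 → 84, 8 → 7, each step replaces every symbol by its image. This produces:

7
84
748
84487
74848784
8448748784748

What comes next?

Replace each of the 13 characters of 8448748784748 in place — 7 48 48 7 84 48 7 84 7 48 84 48 7 — and concatenate.

748487844878474884487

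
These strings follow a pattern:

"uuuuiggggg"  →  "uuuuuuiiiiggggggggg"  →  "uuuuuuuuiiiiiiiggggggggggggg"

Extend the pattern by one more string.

uuuuuuuuuuiiiiiiiiiiggggggggggggggggg

The n-th term is 2n+2 u's then 3n-2 i's then 4n+1 g's (n = 1, 2, …).
Setting n = 4 gives 10, 10, 17 characters in each block.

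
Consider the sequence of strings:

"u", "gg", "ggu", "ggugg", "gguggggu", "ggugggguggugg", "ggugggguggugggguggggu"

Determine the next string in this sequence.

From term 3 onward, concatenate the last term with the second-to-last: gg·u = ggu, ggu·gg = ggugg, …
Continuing: ggugggguggugggguggggu · ggugggguggugg gives term 8.

gguggggugguggggugggguggugggguggugg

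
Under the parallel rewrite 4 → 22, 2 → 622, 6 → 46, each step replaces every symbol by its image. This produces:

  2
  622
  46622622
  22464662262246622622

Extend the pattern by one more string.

φ(22464662262246622622) expands symbol-by-symbol to 622 622 22 46 22 46 46 622 622 46 622 622 22 46 46 622 622 46 622 622; joining the 20 pieces gives the next term.

62262222462246466226224662262222464662262246622622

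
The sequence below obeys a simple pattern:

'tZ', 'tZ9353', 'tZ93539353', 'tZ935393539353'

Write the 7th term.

Each term is the previous one with 9353 appended.
From tZ935393539353, 3 further steps: tZ935393539353 → tZ9353935393539353 → tZ93539353935393539353 → (answer).

tZ935393539353935393539353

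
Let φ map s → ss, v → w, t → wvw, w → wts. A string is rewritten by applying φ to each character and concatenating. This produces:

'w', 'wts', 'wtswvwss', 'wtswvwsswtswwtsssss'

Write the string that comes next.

wtswvwsswtswwtssssswtswvwsswtswtswvwssssssssss

Applying the rule to each of the 19 symbols of wtswvwsswtswwtsssss gives the pieces wts wvw ss wts w wts ss ss wts wvw ss wts wts wvw ss ss ss ss ss, which concatenate to the answer.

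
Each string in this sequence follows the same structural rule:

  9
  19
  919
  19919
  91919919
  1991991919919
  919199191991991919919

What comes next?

Each term (from the third on) is the two preceding terms concatenated in order: term 3 = 9·19 = 919.
So term 8 is 1991991919919·919199191991991919919.

1991991919919919199191991991919919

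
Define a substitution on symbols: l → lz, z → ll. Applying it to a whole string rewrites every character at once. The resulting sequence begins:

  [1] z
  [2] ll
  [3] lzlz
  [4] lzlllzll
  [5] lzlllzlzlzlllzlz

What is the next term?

Rewriting the 16 symbols of lzlllzlzlzlllzlz one by one yields lz ll lz lz lz ll lz ll lz ll lz lz lz ll lz ll; concatenated:

lzlllzlzlzlllzlllzlllzlzlzlllzll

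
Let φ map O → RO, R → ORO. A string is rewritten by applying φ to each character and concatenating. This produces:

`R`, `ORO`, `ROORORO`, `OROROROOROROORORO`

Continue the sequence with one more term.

Replace each of the 17 characters of OROROROOROROORORO in place — RO ORO RO ORO RO ORO RO RO ORO RO ORO RO RO ORO RO ORO RO — and concatenate.

ROOROROOROROOROROROOROROOROROROOROROORORO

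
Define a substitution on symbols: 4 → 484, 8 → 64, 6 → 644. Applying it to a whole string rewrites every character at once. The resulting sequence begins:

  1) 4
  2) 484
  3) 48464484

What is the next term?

Rewriting each symbol of 48464484: 4→484, 8→64, 4→484, 6→644, 4→484, 4→484, 8→64, 4→484, which concatenates to 484 64 484 644 484 484 64 484.

4846448464448448464484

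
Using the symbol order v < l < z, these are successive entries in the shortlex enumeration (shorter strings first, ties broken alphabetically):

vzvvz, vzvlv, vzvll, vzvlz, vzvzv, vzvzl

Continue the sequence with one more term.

The successor of vzvzl increments the rightmost position that isn't already z and resets every position after it to v.

vzvzz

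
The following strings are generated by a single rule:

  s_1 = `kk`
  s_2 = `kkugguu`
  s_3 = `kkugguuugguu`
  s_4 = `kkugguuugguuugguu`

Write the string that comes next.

kkugguuugguuugguuugguu

Each term is the previous one with ugguu appended.
So the next term is kkugguuugguuugguu·ugguu.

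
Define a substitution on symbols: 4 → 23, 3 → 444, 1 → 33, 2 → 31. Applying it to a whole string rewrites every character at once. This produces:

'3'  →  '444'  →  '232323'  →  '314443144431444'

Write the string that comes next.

444332323234443323232344433232323

Replace each of the 15 characters of 314443144431444 in place — 444 33 23 23 23 444 33 23 23 23 444 33 23 23 23 — and concatenate.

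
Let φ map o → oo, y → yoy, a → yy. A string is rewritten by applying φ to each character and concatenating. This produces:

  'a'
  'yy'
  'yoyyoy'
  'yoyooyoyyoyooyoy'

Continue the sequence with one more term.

Rewriting the 16 symbols of yoyooyoyyoyooyoy one by one yields yoy oo yoy oo oo yoy oo yoy yoy oo yoy oo oo yoy oo yoy; concatenated:

yoyooyoyooooyoyooyoyyoyooyoyooooyoyooyoy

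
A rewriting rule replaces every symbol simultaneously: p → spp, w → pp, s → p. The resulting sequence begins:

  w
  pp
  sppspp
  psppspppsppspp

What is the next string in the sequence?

Rewriting the 14 symbols of psppspppsppspp one by one yields spp p spp spp p spp spp spp p spp spp p spp spp; concatenated:

spppsppspppsppsppspppsppspppsppspp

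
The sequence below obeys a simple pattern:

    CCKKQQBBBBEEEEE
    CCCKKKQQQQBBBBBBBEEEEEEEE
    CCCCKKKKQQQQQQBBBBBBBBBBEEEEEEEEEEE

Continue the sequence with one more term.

Term n consists of n+1 C's, followed by n+1 K's, followed by 2n Q's, followed by 3n+1 B's, followed by 3n+2 E's (n = 1, 2, …).
For the next term, n = 4, so the run lengths are 5, 5, 8, 13, 14.

CCCCCKKKKKQQQQQQQQBBBBBBBBBBBBBEEEEEEEEEEEEEE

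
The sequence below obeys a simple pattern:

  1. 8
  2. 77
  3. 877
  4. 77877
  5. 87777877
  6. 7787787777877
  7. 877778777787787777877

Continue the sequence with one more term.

From term 3 onward, concatenate the second-to-last term with the last: 8·77 = 877, 77·877 = 77877, …
Continuing: 7787787777877 · 877778777787787777877 gives term 8.

7787787777877877778777787787777877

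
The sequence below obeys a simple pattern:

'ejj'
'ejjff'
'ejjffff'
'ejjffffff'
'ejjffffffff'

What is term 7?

Every step adds ff to the end: s(k+1) = s(k)·ff.
From ejjffffffff, 2 further steps: ejjffffffff → ejjffffffffff → (answer).

ejjffffffffffff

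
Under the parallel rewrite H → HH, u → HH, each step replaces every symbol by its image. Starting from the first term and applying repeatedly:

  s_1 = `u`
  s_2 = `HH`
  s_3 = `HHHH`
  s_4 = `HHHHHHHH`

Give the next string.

HHHHHHHHHHHHHHHH

Expanding HHHHHHHH: H→HH, H→HH, H→HH, H→HH, H→HH, H→HH, H→HH, H→HH. Concatenated: HH HH HH HH HH HH HH HH.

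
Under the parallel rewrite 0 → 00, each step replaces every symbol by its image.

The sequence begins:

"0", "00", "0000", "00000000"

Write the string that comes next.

0000000000000000

Rewriting each symbol of 00000000: 0→00, 0→00, 0→00, 0→00, 0→00, 0→00, 0→00, 0→00, which concatenates to 00 00 00 00 00 00 00 00.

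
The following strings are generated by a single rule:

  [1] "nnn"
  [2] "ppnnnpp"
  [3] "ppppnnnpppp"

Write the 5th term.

Each term wraps the previous one in pp on the left and pp on the right.
From ppppnnnpppp, 2 further steps: ppppnnnpppp → ppppppnnnpppppp → (answer).

ppppppppnnnpppppppp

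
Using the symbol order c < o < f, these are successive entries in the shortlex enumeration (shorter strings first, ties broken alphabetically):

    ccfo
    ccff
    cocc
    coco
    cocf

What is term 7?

Continuing the enumeration 2 steps past cocf: cocf → cooc → (answer).

cooo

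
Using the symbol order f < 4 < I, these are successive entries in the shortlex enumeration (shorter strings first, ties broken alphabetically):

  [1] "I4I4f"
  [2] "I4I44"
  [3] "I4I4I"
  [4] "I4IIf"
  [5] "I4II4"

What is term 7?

Stepping forward 2 times from I4II4: I4II4 → I4III, then the target.

IIfff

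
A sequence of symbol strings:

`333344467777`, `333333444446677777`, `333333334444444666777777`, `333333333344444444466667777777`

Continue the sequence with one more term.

333333333333444444444446666677777777

Each string has the form 3^{2n+2} 4^{2n+1} 6^{n} 7^{n+3} (n = 1, 2, …).
For the next term, n = 5, so the run lengths are 12, 11, 5, 8.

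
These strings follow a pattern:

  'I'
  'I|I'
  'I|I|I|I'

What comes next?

Every step duplicates the string with '|' between the halves.
One more doubling of I|I|I|I gives the answer.

I|I|I|I|I|I|I|I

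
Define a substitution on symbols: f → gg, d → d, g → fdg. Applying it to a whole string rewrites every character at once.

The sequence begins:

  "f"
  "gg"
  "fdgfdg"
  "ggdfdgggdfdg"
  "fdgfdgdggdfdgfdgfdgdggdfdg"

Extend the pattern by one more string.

Rewriting the 26 symbols of fdgfdgdggdfdgfdgfdgdggdfdg one by one yields gg d fdg gg d fdg d fdg fdg d gg d fdg gg d fdg gg d fdg d fdg fdg d gg d fdg; concatenated:

ggdfdgggdfdgdfdgfdgdggdfdgggdfdgggdfdgdfdgfdgdggdfdg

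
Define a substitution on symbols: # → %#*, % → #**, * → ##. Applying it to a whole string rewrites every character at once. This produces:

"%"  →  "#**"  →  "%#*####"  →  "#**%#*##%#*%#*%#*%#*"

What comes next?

φ(#**%#*##%#*%#*%#*%#*) expands symbol-by-symbol to %#* ## ## #** %#* ## %#* %#* #** %#* ## #** %#* ## #** %#* ## #** %#* ##; joining the 20 pieces gives the next term.

%#*#####**%#*##%#*%#*#**%#*###**%#*###**%#*###**%#*##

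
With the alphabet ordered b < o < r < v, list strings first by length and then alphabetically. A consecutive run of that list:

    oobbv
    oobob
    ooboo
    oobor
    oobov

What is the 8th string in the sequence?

Stepping forward 3 times from oobov: oobov → oobrb → oobro, then the target.

oobrr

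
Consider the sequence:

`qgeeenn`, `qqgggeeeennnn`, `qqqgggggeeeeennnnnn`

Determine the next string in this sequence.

qqqqgggggggeeeeeennnnnnnn

The n-th term is n q's then 2n-1 g's then n+2 e's then 2n n's (n = 1, 2, …).
Setting n = 4 gives 4, 7, 6, 8 characters in each block.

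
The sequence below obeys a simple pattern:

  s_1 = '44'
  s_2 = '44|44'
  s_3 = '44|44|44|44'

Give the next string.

s(k+1) = s(k)·|·s(k) — each term doubles the last with '|' between the halves.
One more doubling of 44|44|44|44 gives the answer.

44|44|44|44|44|44|44|44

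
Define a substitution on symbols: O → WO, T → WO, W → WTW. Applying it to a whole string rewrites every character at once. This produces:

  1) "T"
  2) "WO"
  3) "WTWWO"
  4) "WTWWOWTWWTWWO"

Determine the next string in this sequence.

Rewriting the 13 symbols of WTWWOWTWWTWWO one by one yields WTW WO WTW WTW WO WTW WO WTW WTW WO WTW WTW WO; concatenated:

WTWWOWTWWTWWOWTWWOWTWWTWWOWTWWTWWO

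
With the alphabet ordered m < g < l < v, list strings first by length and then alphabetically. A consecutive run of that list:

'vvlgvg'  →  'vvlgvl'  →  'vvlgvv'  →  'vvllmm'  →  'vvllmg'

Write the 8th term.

vvllgm

Continuing the enumeration 3 steps past vvllmg: vvllmg → vvllml → vvllmv → (answer).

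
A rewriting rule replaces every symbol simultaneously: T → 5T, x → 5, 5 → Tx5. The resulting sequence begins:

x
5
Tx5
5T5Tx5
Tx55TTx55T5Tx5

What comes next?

5T5Tx5Tx55T5T5Tx5Tx55TTx55T5Tx5

Replace each of the 14 characters of Tx55TTx55T5Tx5 in place — 5T 5 Tx5 Tx5 5T 5T 5 Tx5 Tx5 5T Tx5 5T 5 Tx5 — and concatenate.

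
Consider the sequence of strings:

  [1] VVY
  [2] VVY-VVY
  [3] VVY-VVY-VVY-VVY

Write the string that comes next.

Every step duplicates the string with '-' between the halves.
One more doubling of VVY-VVY-VVY-VVY gives the answer.

VVY-VVY-VVY-VVY-VVY-VVY-VVY-VVY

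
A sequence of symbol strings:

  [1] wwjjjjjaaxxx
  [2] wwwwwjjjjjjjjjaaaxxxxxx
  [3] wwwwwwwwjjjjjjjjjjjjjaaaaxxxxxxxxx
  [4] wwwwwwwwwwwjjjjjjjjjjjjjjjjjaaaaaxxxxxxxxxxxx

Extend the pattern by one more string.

Term n consists of 3n-1 w's, followed by 4n+1 j's, followed by n+1 a's, followed by 3n x's (n = 1, 2, …).
For the next term, n = 5, so the run lengths are 14, 21, 6, 15.

wwwwwwwwwwwwwwjjjjjjjjjjjjjjjjjjjjjaaaaaaxxxxxxxxxxxxxxx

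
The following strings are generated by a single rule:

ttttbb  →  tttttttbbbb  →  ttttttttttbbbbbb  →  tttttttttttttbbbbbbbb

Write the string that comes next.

ttttttttttttttttbbbbbbbbbb

Each string has the form t^{3n+1} b^{2n} (n = 1, 2, …).
At n = 5 the blocks have lengths 16, 10.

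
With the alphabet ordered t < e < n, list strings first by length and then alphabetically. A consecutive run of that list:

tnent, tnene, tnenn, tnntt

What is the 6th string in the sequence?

tnntn

Advancing 2 positions from tnntt through tnntt → tnnte reaches term 6.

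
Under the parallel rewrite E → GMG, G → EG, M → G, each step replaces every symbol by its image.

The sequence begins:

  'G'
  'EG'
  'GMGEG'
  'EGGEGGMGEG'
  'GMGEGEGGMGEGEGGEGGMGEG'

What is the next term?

EGGEGGMGEGGMGEGEGGEGGMGEGGMGEGEGGMGEGEGGEGGMGEG

Applying the rule to each of the 22 symbols of GMGEGEGGMGEGEGGEGGMGEG gives the pieces EG G EG GMG EG GMG EG EG G EG GMG EG GMG EG EG GMG EG EG G EG GMG EG, which concatenate to the answer.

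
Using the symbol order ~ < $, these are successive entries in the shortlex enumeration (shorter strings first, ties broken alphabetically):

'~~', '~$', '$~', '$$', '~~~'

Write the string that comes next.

The successor of ~~~ increments the rightmost position that isn't already $ and resets every position after it to ~.

~~$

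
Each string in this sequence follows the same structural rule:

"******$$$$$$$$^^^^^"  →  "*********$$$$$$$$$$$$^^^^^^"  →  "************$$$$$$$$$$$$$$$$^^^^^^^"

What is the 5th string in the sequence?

The n-th term is 3n *'s then 4n $'s then n+3 ^'s, where the shown terms are n = 2, 3, 4.
Setting n = 6 gives 18, 24, 9 characters in each block.

******************$$$$$$$$$$$$$$$$$$$$$$$$^^^^^^^^^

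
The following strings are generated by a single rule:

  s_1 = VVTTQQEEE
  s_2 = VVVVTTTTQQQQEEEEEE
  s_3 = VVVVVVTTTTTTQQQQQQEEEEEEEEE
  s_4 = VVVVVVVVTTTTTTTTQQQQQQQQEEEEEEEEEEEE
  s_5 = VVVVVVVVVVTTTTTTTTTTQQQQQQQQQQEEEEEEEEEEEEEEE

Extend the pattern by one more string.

The n-th term is 2n V's then 2n T's then 2n Q's then 3n E's (n = 1, 2, …).
Setting n = 6 gives 12, 12, 12, 18 characters in each block.

VVVVVVVVVVVVTTTTTTTTTTTTQQQQQQQQQQQQEEEEEEEEEEEEEEEEEE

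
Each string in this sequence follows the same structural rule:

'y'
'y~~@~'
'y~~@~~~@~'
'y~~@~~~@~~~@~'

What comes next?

Each term is the previous one with ~~@~ appended.
Applying this once more to y~~@~~~@~~~@~:

y~~@~~~@~~~@~~~@~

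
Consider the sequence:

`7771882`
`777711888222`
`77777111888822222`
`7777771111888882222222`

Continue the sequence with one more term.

Reading off run lengths: 7 runs 3, 4, 5, 6; 1 runs 1, 2, 3, 4; 8 runs 2, 3, 4, 5; 2 runs 1, 3, 5, 7 — each is linear in n (n = 1, 2, …).
At n = 5 the blocks have lengths 7, 5, 6, 9.

777777711111888888222222222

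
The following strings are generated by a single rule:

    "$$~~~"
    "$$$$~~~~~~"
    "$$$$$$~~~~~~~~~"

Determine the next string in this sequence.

Term n consists of 2n $'s, followed by 3n ~'s (n = 1, 2, …).
For the next term, n = 4, so the run lengths are 8, 12.

$$$$$$$$~~~~~~~~~~~~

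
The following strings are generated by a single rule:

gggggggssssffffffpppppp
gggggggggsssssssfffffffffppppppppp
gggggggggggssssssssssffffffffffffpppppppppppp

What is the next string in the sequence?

gggggggggggggsssssssssssssfffffffffffffffppppppppppppppp

Reading off run lengths: g runs 7, 9, 11; s runs 4, 7, 10; f runs 6, 9, 12; p runs 6, 9, 12 — each is linear in n, where the shown terms are n = 2, 3, 4.
For the next term, n = 5, so the run lengths are 13, 13, 15, 15.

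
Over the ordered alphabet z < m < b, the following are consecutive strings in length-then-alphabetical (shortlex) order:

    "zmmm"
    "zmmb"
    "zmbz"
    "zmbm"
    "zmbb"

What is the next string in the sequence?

Treat zmbb as a base-3 numeral over the given alphabet and add one, carrying through any trailing b's.

zbzz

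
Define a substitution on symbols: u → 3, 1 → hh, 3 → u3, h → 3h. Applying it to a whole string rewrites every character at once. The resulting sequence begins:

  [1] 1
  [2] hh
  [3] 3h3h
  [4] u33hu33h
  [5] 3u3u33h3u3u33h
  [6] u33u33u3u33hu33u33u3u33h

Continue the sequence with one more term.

Rewriting the 24 symbols of u33u33u3u33hu33u33u3u33h one by one yields 3 u3 u3 3 u3 u3 3 u3 3 u3 u3 3h 3 u3 u3 3 u3 u3 3 u3 3 u3 u3 3h; concatenated:

3u3u33u3u33u33u3u33h3u3u33u3u33u33u3u33h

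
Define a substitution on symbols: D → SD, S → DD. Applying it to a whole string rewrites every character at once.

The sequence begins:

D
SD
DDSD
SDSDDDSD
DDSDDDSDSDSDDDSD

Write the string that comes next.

φ(DDSDDDSDSDSDDDSD) expands symbol-by-symbol to SD SD DD SD SD SD DD SD DD SD DD SD SD SD DD SD; joining the 16 pieces gives the next term.

SDSDDDSDSDSDDDSDDDSDDDSDSDSDDDSD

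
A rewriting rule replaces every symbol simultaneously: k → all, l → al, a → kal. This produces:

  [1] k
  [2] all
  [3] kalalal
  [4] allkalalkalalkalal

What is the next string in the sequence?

kalalalallkalalkalalallkalalkalalallkalalkalal

Applying the rule to each of the 18 symbols of allkalalkalalkalal gives the pieces kal al al all kal al kal al all kal al kal al all kal al kal al, which concatenate to the answer.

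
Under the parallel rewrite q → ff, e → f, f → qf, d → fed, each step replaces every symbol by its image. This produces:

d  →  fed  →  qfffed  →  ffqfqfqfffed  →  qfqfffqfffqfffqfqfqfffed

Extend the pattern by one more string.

ffqfffqfqfqfffqfqfqfffqfqfqfffqfffqfffqfqfqfffed

Applying the rule to each of the 24 symbols of qfqfffqfffqfffqfqfqfffed gives the pieces ff qf ff qf qf qf ff qf qf qf ff qf qf qf ff qf ff qf ff qf qf qf f fed, which concatenate to the answer.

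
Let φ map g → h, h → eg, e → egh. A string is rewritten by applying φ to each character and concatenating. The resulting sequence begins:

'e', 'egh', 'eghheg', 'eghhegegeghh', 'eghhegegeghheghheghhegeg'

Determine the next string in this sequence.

eghhegegeghheghheghhegegeghhegegeghhegegeghheghh

φ(eghhegegeghheghheghhegeg) expands symbol-by-symbol to egh h eg eg egh h egh h egh h eg eg egh h eg eg egh h eg eg egh h egh h; joining the 24 pieces gives the next term.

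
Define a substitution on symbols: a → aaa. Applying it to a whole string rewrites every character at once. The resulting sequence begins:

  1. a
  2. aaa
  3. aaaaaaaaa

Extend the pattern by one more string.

aaaaaaaaaaaaaaaaaaaaaaaaaaa

Expanding aaaaaaaaa: a→aaa, a→aaa, a→aaa, a→aaa, a→aaa, a→aaa, a→aaa, a→aaa, a→aaa. Concatenated: aaa aaa aaa aaa aaa aaa aaa aaa aaa.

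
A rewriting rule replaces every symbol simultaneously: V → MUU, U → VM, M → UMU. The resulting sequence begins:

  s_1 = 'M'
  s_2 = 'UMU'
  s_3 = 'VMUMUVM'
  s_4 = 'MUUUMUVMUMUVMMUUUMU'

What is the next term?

UMUVMVMVMUMUVMMUUUMUVMUMUVMMUUUMUUMUVMVMVMUMUVM

φ(MUUUMUVMUMUVMMUUUMU) expands symbol-by-symbol to UMU VM VM VM UMU VM MUU UMU VM UMU VM MUU UMU UMU VM VM VM UMU VM; joining the 19 pieces gives the next term.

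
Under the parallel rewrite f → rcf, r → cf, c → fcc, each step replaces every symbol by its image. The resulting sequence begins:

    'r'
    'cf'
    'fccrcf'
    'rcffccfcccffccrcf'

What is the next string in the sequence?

Rewriting the 17 symbols of rcffccfcccffccrcf one by one yields cf fcc rcf rcf fcc fcc rcf fcc fcc fcc rcf rcf fcc fcc cf fcc rcf; concatenated:

cffccrcfrcffccfccrcffccfccfccrcfrcffccfcccffccrcf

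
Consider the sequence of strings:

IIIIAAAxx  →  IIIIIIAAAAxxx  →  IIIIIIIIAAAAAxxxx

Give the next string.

The n-th term is 2n I's then n+1 A's then n x's, where the shown terms are n = 2, 3, 4.
Setting n = 5 gives 10, 6, 5 characters in each block.

IIIIIIIIIIAAAAAAxxxxx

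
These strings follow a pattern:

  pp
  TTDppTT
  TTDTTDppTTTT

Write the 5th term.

Every step adds TTD to the front and TT to the end of the previous string.
From TTDTTDppTTTT, 2 further steps: TTDTTDppTTTT → TTDTTDTTDppTTTTTT → (answer).

TTDTTDTTDTTDppTTTTTTTT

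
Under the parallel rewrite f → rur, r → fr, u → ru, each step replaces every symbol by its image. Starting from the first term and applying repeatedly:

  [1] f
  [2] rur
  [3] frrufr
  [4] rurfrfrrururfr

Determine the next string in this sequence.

frrufrrurfrrurfrfrrufrrufrrurfr

φ(rurfrfrrururfr) expands symbol-by-symbol to fr ru fr rur fr rur fr fr ru fr ru fr rur fr; joining the 14 pieces gives the next term.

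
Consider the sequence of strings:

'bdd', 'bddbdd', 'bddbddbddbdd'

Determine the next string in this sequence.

Every step duplicates the string.
One more doubling of bddbddbddbdd gives the answer.

bddbddbddbddbddbddbddbdd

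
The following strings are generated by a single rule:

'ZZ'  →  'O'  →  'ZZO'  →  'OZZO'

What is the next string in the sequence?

Each term (from the third on) is the two preceding terms concatenated in order: term 3 = ZZ·O = ZZO.
Continuing: ZZO · OZZO gives term 5.

ZZOOZZO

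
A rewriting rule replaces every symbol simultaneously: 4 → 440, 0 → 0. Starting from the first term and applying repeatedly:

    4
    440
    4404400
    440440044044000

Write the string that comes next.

Replace each of the 15 characters of 440440044044000 in place — 440 440 0 440 440 0 0 440 440 0 440 440 0 0 0 — and concatenate.

4404400440440004404400440440000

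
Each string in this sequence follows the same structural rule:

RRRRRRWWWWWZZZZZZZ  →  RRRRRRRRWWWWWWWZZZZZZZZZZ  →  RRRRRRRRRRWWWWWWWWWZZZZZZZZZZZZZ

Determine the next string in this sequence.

The n-th term is 2n+2 R's then 2n+1 W's then 3n+1 Z's, where the shown terms are n = 2, 3, 4.
For the next term, n = 5, so the run lengths are 12, 11, 16.

RRRRRRRRRRRRWWWWWWWWWWWZZZZZZZZZZZZZZZZ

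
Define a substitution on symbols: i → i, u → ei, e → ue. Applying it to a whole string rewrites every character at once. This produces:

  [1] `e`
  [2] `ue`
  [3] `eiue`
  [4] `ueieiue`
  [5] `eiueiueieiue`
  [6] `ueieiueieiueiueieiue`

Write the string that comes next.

eiueiueieiueiueieiueieiueiueieiue

Replace each of the 20 characters of ueieiueieiueiueieiue in place — ei ue i ue i ei ue i ue i ei ue i ei ue i ue i ei ue — and concatenate.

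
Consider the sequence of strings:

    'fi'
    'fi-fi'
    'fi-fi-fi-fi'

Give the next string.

s(k+1) = s(k)·-·s(k) — each term doubles the last with '-' between the halves.
One more doubling of fi-fi-fi-fi gives the answer.

fi-fi-fi-fi-fi-fi-fi-fi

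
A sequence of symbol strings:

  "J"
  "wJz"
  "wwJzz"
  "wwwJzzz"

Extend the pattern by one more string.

Every step adds w to the front and z to the end of the previous string.
One more step from wwwJzzz gives the answer.

wwwwJzzzz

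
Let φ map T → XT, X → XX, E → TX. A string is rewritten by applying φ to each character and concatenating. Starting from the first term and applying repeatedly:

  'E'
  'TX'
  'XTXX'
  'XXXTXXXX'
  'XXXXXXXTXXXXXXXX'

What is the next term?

Rewriting the 16 symbols of XXXXXXXTXXXXXXXX one by one yields XX XX XX XX XX XX XX XT XX XX XX XX XX XX XX XX; concatenated:

XXXXXXXXXXXXXXXTXXXXXXXXXXXXXXXX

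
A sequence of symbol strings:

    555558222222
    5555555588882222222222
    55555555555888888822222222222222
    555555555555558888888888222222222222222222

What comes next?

Reading off run lengths: 5 runs 5, 8, 11, 14; 8 runs 1, 4, 7, 10; 2 runs 6, 10, 14, 18 — each is linear in n (n = 1, 2, …).
For the next term, n = 5, so the run lengths are 17, 13, 22.

5555555555555555588888888888882222222222222222222222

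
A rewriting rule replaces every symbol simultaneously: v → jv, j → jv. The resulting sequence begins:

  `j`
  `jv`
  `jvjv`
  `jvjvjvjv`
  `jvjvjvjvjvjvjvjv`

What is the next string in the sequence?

Applying the rule to each of the 16 symbols of jvjvjvjvjvjvjvjv gives the pieces jv jv jv jv jv jv jv jv jv jv jv jv jv jv jv jv, which concatenate to the answer.

jvjvjvjvjvjvjvjvjvjvjvjvjvjvjvjv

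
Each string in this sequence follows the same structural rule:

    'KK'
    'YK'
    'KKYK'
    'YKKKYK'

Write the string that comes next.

From term 3 onward, concatenate the second-to-last term with the last: KK·YK = KKYK, YK·KKYK = YKKKYK, …
The next term joins KKYK and YKKKYK.

KKYKYKKKYK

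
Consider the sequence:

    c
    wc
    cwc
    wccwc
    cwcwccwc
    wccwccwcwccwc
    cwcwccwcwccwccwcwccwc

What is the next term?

This is a Fibonacci-style word recurrence s(k) = s(k−2)·s(k−1): e.g. c·wc = cwc.
So term 8 is wccwccwcwccwc·cwcwccwcwccwccwcwccwc.

wccwccwcwccwccwcwccwcwccwccwcwccwc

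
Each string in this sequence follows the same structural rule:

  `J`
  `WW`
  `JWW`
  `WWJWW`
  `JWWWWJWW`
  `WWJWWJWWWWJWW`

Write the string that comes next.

JWWWWJWWWWJWWJWWWWJWW

From term 3 onward, concatenate the second-to-last term with the last: J·WW = JWW, WW·JWW = WWJWW, …
Continuing: JWWWWJWW · WWJWWJWWWWJWW gives term 7.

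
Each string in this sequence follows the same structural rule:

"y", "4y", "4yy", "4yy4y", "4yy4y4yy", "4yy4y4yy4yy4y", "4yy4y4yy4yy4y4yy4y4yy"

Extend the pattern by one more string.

4yy4y4yy4yy4y4yy4y4yy4yy4y4yy4yy4y

Each term (from the third on) is the previous term followed by the one before it: term 3 = 4y·y = 4yy.
The next term joins 4yy4y4yy4yy4y4yy4y4yy and 4yy4y4yy4yy4y.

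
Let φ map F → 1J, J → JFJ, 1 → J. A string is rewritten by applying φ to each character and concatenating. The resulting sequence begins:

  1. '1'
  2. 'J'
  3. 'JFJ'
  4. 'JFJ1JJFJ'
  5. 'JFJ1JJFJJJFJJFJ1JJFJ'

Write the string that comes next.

JFJ1JJFJJJFJJFJ1JJFJJFJJFJ1JJFJJFJ1JJFJJJFJJFJ1JJFJ

φ(JFJ1JJFJJJFJJFJ1JJFJ) expands symbol-by-symbol to JFJ 1J JFJ J JFJ JFJ 1J JFJ JFJ JFJ 1J JFJ JFJ 1J JFJ J JFJ JFJ 1J JFJ; joining the 20 pieces gives the next term.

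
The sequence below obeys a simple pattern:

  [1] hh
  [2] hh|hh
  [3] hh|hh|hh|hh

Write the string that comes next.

Every step duplicates the string with '|' between the halves.
Doubling hh|hh|hh|hh with '|' between the halves:

hh|hh|hh|hh|hh|hh|hh|hh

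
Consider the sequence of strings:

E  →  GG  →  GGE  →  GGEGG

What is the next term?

This is a Fibonacci-style word recurrence s(k) = s(k−1)·s(k−2): e.g. GG·E = GGE.
So term 5 is GGEGG·GGE.

GGEGGGGE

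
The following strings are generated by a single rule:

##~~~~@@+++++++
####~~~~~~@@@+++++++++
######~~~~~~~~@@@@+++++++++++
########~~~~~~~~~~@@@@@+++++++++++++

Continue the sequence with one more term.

Reading off run lengths: # runs 2, 4, 6, 8; ~ runs 4, 6, 8, 10; @ runs 2, 3, 4, 5; + runs 7, 9, 11, 13 — each is linear in n, where the shown terms are n = 2, 3, 4, 5.
Setting n = 6 gives 10, 12, 6, 15 characters in each block.

##########~~~~~~~~~~~~@@@@@@+++++++++++++++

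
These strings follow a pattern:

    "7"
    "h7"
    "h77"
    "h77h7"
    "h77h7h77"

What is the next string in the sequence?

h77h7h77h77h7

This is a Fibonacci-style word recurrence s(k) = s(k−1)·s(k−2): e.g. h7·7 = h77.
The next term joins h77h7h77 and h77h7.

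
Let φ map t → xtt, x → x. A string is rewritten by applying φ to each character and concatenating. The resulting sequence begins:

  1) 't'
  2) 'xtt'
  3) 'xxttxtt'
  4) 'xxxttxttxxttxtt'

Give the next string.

Applying the rule to each of the 15 symbols of xxxttxttxxttxtt gives the pieces x x x xtt xtt x xtt xtt x x xtt xtt x xtt xtt, which concatenate to the answer.

xxxxttxttxxttxttxxxttxttxxttxtt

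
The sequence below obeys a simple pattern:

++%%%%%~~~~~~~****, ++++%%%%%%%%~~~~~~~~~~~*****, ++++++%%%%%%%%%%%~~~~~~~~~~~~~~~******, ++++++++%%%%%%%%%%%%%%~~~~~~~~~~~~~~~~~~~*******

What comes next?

Each string has the form +^{2n-2} %^{3n-1} ~^{4n-1} *^{n+2}, where the shown terms are n = 2, 3, 4, 5.
Setting n = 6 gives 10, 17, 23, 8 characters in each block.

++++++++++%%%%%%%%%%%%%%%%%~~~~~~~~~~~~~~~~~~~~~~~********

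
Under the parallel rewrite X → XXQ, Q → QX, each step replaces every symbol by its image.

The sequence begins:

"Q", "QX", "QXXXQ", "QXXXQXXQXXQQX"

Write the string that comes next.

QXXXQXXQXXQQXXXQXXQQXXXQXXQQXQXXXQ

Applying the rule to each of the 13 symbols of QXXXQXXQXXQQX gives the pieces QX XXQ XXQ XXQ QX XXQ XXQ QX XXQ XXQ QX QX XXQ, which concatenate to the answer.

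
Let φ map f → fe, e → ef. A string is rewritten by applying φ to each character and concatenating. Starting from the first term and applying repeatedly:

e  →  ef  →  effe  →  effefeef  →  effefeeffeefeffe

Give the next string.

Rewriting the 16 symbols of effefeeffeefeffe one by one yields ef fe fe ef fe ef ef fe fe ef ef fe ef fe fe ef; concatenated:

effefeeffeefeffefeefeffeeffefeef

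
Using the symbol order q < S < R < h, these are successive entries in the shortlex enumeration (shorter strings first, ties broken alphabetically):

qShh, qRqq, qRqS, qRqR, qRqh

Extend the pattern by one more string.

qRSq

Find the rightmost character of qRqh below h, bump it to the next letter, and reset everything to its right to q.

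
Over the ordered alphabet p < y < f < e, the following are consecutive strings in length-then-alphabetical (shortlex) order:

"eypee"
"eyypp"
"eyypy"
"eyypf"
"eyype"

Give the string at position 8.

eyyyf

Continuing the enumeration 3 steps past eyype: eyype → eyyyp → eyyyy → (answer).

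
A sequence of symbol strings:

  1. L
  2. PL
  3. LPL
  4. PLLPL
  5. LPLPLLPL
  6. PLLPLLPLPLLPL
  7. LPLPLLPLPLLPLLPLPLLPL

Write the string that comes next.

This is a Fibonacci-style word recurrence s(k) = s(k−2)·s(k−1): e.g. L·PL = LPL.
The next term joins PLLPLLPLPLLPL and LPLPLLPLPLLPLLPLPLLPL.

PLLPLLPLPLLPLLPLPLLPLPLLPLLPLPLLPL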